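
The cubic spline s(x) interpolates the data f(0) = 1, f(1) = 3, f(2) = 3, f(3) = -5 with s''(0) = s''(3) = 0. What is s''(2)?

With σ_i denoting the second derivative at x_i, h_i = 1, 1, 1, and Δ_i = (y_(i+1) − y_i)/h_i = 2, 0, -8:
  1·σ_0 + 4·σ_1 + 1·σ_2 = 6(Δ_1 - Δ_0) = -12
  1·σ_1 + 4·σ_2 + 1·σ_3 = 6(Δ_2 - Δ_1) = -48
Natural end conditions: σ_0 = σ_3 = 0.
Solving: σ_0 = 0, σ_1 = 0, σ_2 = -12, σ_3 = 0.

-12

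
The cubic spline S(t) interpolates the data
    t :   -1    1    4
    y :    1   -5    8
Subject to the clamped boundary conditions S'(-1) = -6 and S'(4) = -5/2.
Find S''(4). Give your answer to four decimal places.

Put m_i = S'' at the i-th knot. Here h = (2, 3) and Δ = (-3, 13/3), so the interior equations h_(i-1)·m_(i-1) + 2(h_(i-1)+h_i)·m_i + h_i·m_(i+1) = 6(Δ_i − Δ_(i-1)) read
  2·m_0 + 10·m_1 + 3·m_2 = 6(Δ_1 - Δ_0) = 44
Clamped end conditions give two more equations: 2h_0·m_0 + h_0·m_1 = 6(Δ_0 - S'(-1)) = 18 and h_1·m_1 + 2h_1·m_2 = 6(S'(4) - Δ_1) = -41.
Solving: m_0 = 4/5, m_1 = 37/5, m_2 = -158/15.

-10.5333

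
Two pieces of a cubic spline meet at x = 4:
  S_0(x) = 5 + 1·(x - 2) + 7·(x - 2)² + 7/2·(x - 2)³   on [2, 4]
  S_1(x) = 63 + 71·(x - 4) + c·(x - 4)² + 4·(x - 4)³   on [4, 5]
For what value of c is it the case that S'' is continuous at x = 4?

S_0''(x) = 14 + 21·(x - 2), so S_0''(4) = 56. On the right, S_1''(4) = 2c, so c = 28.

28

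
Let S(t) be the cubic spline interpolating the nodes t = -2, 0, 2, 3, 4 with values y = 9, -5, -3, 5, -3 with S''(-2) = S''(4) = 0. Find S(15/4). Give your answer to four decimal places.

With M_i denoting the second derivative at x_i, h_i = 2, 2, 1, 1, and Δ_i = (y_(i+1) − y_i)/h_i = -7, 1, 8, -8:
  2·M_0 + 8·M_1 + 2·M_2 = 6(Δ_1 - Δ_0) = 48
  2·M_1 + 6·M_2 + 1·M_3 = 6(Δ_2 - Δ_1) = 42
  1·M_2 + 4·M_3 + 1·M_4 = 6(Δ_3 - Δ_2) = -96
Natural end conditions: M_0 = M_4 = 0.
Solving the tridiagonal system: M_0 = 0, M_1 = 24/7, M_2 = 72/7, M_3 = -186/7, M_4 = 0.
On [3, 4], S(t) = 5 + 6/7·(t - 3) - 93/7·(t - 3)² + 31/7·(t - 3)³.
With (t - 3) = 3/4: S(15/4) = 17/448.

0.0379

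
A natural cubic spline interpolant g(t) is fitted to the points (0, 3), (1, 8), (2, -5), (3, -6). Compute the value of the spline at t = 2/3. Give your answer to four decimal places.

8.4074

Write M_i for g''(x_i). With h_i = 1, 1, 1 and divided differences Δ_i = 5, -13, -1, the continuity of g' gives the tridiagonal system
  1·M_0 + 4·M_1 + 1·M_2 = 6(Δ_1 - Δ_0) = -108
  1·M_1 + 4·M_2 + 1·M_3 = 6(Δ_2 - Δ_1) = 72
Natural end conditions: M_0 = M_3 = 0.
Hence M_0 = 0, M_1 = -168/5, M_2 = 132/5, M_3 = 0.
On [0, 1], g(t) = 3 + 53/5·t + 0·t² - 28/5·t³.
With t = 2/3: g(2/3) = 227/27.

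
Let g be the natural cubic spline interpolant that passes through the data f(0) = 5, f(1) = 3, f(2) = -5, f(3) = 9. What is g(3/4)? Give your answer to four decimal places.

4.5063

Let M_i = g''(x_i). Step sizes h_i = 1, 1, 1; slopes of the chords Δ_i = (y_(i+1) - y_i)/h_i = -2, -8, 14.
  1·M_0 + 4·M_1 + 1·M_2 = 6(Δ_1 - Δ_0) = -36
  1·M_1 + 4·M_2 + 1·M_3 = 6(Δ_2 - Δ_1) = 132
Natural end conditions: M_0 = M_3 = 0.
Solving the tridiagonal system: M_0 = 0, M_1 = -92/5, M_2 = 188/5, M_3 = 0.
On [0, 1], g(x) = 5 + 16/15·x + 0·x² - 46/15·x³.
With x = 3/4: g(3/4) = 721/160.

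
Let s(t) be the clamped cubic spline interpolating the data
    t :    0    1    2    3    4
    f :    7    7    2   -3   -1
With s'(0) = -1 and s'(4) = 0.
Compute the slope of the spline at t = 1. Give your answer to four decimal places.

Write σ_i for s''(x_i). With h_i = 1, 1, 1, 1 and divided differences Δ_i = 0, -5, -5, 2, the continuity of s' gives the tridiagonal system
  1·σ_0 + 4·σ_1 + 1·σ_2 = 6(Δ_1 - Δ_0) = -30
  1·σ_1 + 4·σ_2 + 1·σ_3 = 6(Δ_2 - Δ_1) = 0
  1·σ_2 + 4·σ_3 + 1·σ_4 = 6(Δ_3 - Δ_2) = 42
Clamped end conditions give two more equations: 2h_0·σ_0 + h_0·σ_1 = 6(Δ_0 - s'(0)) = 6 and h_3·σ_3 + 2h_3·σ_4 = 6(s'(4) - Δ_3) = -12.
Forward elimination and back-substitution give σ_0 = 211/28, σ_1 = -127/14, σ_2 = -5/4, σ_3 = 197/14, σ_4 = -365/28.
On [1, 2], s'(t) = b_1 + 2c_1·(t - 1) + 3d_1·(t - 1)² with b_1 = Δ_1 - h_1(2σ_1 + σ_2)/6 = -99/56, c_1 = σ_1/2 = -127/28, d_1 = (σ_2 - σ_1)/(6h_1) = 73/56. So s'(1) = -99/56.

-1.7679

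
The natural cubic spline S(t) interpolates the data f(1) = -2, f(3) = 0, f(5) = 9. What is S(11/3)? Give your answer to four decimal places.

With M_i denoting the second derivative at x_i, h_i = 2, 2, and Δ_i = (y_(i+1) − y_i)/h_i = 1, 9/2:
  2·M_0 + 8·M_1 + 2·M_2 = 6(Δ_1 - Δ_0) = 21
Natural end conditions: M_0 = M_2 = 0.
Hence M_0 = 0, M_1 = 21/8, M_2 = 0.
On [3, 5], S(t) = 0 + 11/4·(t - 3) + 21/16·(t - 3)² - 7/32·(t - 3)³.
With (t - 3) = 2/3: S(11/3) = 127/54.

2.3519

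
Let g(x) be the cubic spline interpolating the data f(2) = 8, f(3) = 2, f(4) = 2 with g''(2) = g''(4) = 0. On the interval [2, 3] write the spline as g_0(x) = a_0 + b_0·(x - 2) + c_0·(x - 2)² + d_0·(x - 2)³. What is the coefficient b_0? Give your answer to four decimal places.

Put σ_i = g'' at the i-th knot. Here h = (1, 1) and Δ = (-6, 0), so the interior equations h_(i-1)·σ_(i-1) + 2(h_(i-1)+h_i)·σ_i + h_i·σ_(i+1) = 6(Δ_i − Δ_(i-1)) read
  1·σ_0 + 4·σ_1 + 1·σ_2 = 6(Δ_1 - Δ_0) = 36
Natural end conditions: σ_0 = σ_2 = 0.
Hence σ_0 = 0, σ_1 = 9, σ_2 = 0.
On [2, 3], with g_0(x) = a_0 + b_0·(x - 2) + c_0·(x - 2)² + d_0·(x - 2)³: c_0 = σ_0/2 = 0, d_0 = (σ_1 - σ_0)/(6h_0) = 3/2, b_0 = Δ_0 - h_0(2σ_0 + σ_1)/6 = -15/2.

-7.5000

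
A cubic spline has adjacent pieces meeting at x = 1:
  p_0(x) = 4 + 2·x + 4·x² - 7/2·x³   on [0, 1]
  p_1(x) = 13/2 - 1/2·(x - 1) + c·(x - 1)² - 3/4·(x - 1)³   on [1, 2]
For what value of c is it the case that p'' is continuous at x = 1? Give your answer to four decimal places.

-6.5000

p_0''(x) = 8 - 21·x, so p_0''(1) = -13. On the right, p_1''(1) = 2c, so c = -13/2.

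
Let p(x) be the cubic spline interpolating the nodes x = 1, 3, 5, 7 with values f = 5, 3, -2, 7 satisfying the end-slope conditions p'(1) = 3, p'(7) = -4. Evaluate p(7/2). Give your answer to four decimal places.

0.6844

Put M_i = p'' at the i-th knot. Here h = (2, 2, 2) and Δ = (-1, -5/2, 9/2), so the interior equations h_(i-1)·M_(i-1) + 2(h_(i-1)+h_i)·M_i + h_i·M_(i+1) = 6(Δ_i − Δ_(i-1)) read
  2·M_0 + 8·M_1 + 2·M_2 = 6(Δ_1 - Δ_0) = -9
  2·M_1 + 8·M_2 + 2·M_3 = 6(Δ_2 - Δ_1) = 42
Clamped end conditions give two more equations: 2h_0·M_0 + h_0·M_1 = 6(Δ_0 - p'(1)) = -24 and h_2·M_2 + 2h_2·M_3 = 6(p'(7) - Δ_2) = -51.
Forward elimination and back-substitution give M_0 = -71/15, M_1 = -38/15, M_2 = 311/30, M_3 = -269/15.
On [3, 5], p(x) = 3 - 64/15·(x - 3) - 19/15·(x - 3)² + 43/40·(x - 3)³.
With (x - 3) = 1/2: p(7/2) = 219/320.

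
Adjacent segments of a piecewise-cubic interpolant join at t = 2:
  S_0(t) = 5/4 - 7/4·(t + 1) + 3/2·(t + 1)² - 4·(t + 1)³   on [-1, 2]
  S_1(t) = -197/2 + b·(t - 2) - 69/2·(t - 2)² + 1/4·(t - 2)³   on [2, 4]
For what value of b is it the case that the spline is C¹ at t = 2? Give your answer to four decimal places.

-100.7500

S_0'(t) = -7/4 + 3·(t + 1) - 12·(t + 1)², so S_0'(2) = -403/4. On the right, S_1'(2) = b, so b = -403/4.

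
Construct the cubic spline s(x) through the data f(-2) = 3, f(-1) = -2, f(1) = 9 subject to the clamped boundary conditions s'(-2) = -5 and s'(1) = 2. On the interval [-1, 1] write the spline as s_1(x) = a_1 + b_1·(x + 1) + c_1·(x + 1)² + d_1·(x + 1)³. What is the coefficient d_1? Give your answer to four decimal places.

Write M_i for s''(x_i). With h_i = 1, 2 and divided differences Δ_i = -5, 11/2, the continuity of s' gives the tridiagonal system
  1·M_0 + 6·M_1 + 2·M_2 = 6(Δ_1 - Δ_0) = 63
Clamped end conditions give two more equations: 2h_0·M_0 + h_0·M_1 = 6(Δ_0 - s'(-2)) = 0 and h_1·M_1 + 2h_1·M_2 = 6(s'(1) - Δ_1) = -21.
Solving the tridiagonal system: M_0 = -49/6, M_1 = 49/3, M_2 = -161/12.
On [-1, 1], with s_1(x) = a_1 + b_1·(x + 1) + c_1·(x + 1)² + d_1·(x + 1)³: c_1 = M_1/2 = 49/6, d_1 = (M_2 - M_1)/(6h_1) = -119/48, b_1 = Δ_1 - h_1(2M_1 + M_2)/6 = -11/12.

-2.4792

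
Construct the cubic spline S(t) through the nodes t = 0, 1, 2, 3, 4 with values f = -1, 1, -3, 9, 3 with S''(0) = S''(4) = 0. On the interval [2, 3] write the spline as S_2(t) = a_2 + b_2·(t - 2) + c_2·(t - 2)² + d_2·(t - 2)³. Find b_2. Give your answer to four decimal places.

With M_i denoting the second derivative at x_i, h_i = 1, 1, 1, 1, and Δ_i = (y_(i+1) − y_i)/h_i = 2, -4, 12, -6:
  1·M_0 + 4·M_1 + 1·M_2 = 6(Δ_1 - Δ_0) = -36
  1·M_1 + 4·M_2 + 1·M_3 = 6(Δ_2 - Δ_1) = 96
  1·M_2 + 4·M_3 + 1·M_4 = 6(Δ_3 - Δ_2) = -108
Natural end conditions: M_0 = M_4 = 0.
Hence M_0 = 0, M_1 = -129/7, M_2 = 264/7, M_3 = -255/7, M_4 = 0.
On [2, 3], with S_2(t) = a_2 + b_2·(t - 2) + c_2·(t - 2)² + d_2·(t - 2)³: c_2 = M_2/2 = 132/7, d_2 = (M_3 - M_2)/(6h_2) = -173/14, b_2 = Δ_2 - h_2(2M_2 + M_3)/6 = 11/2.

5.5000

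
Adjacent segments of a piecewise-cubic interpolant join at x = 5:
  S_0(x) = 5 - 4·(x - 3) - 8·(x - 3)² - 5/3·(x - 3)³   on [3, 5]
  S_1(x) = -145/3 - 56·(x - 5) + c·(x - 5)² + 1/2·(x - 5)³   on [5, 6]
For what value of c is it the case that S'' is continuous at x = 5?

-18

S_0''(x) = -16 - 10·(x - 3), so S_0''(5) = -36. On the right, S_1''(5) = 2c, so c = -18.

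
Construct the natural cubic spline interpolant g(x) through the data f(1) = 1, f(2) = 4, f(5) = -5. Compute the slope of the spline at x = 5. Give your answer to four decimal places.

Put m_i = g'' at the i-th knot. Here h = (1, 3) and Δ = (3, -3), so the interior equations h_(i-1)·m_(i-1) + 2(h_(i-1)+h_i)·m_i + h_i·m_(i+1) = 6(Δ_i − Δ_(i-1)) read
  1·m_0 + 8·m_1 + 3·m_2 = 6(Δ_1 - Δ_0) = -36
Natural end conditions: m_0 = m_2 = 0.
Solving: m_0 = 0, m_1 = -9/2, m_2 = 0.
On [2, 5], g'(x) = b_1 + 2c_1·(x - 2) + 3d_1·(x - 2)² with b_1 = Δ_1 - h_1(2m_1 + m_2)/6 = 3/2, c_1 = m_1/2 = -9/4, d_1 = (m_2 - m_1)/(6h_1) = 1/4. So g'(5) = -21/4.

-5.2500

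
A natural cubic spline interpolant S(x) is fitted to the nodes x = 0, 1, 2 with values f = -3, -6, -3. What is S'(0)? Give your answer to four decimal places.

With M_i denoting the second derivative at x_i, h_i = 1, 1, and Δ_i = (y_(i+1) − y_i)/h_i = -3, 3:
  1·M_0 + 4·M_1 + 1·M_2 = 6(Δ_1 - Δ_0) = 36
Natural end conditions: M_0 = M_2 = 0.
Hence M_0 = 0, M_1 = 9, M_2 = 0.
On [0, 1], S'(x) = b_0 + 2c_0·x + 3d_0·x² with b_0 = Δ_0 - h_0(2M_0 + M_1)/6 = -9/2, c_0 = M_0/2 = 0, d_0 = (M_1 - M_0)/(6h_0) = 3/2. So S'(0) = -9/2.

-4.5000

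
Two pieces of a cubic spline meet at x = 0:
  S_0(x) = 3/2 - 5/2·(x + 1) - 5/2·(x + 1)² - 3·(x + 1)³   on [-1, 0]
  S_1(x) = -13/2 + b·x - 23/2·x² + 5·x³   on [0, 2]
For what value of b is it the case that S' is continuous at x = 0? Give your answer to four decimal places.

-16.5000

S_0'(x) = -5/2 - 5·(x + 1) - 9·(x + 1)², so S_0'(0) = -33/2. On the right, S_1'(0) = b, so b = -33/2.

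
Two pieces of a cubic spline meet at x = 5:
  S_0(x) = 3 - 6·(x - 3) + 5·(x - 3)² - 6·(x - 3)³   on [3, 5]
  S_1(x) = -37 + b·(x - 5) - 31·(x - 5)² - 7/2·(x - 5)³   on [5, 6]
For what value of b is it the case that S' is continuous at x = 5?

-58

S_0'(x) = -6 + 10·(x - 3) - 18·(x - 3)², so S_0'(5) = -58. On the right, S_1'(5) = b, so b = -58.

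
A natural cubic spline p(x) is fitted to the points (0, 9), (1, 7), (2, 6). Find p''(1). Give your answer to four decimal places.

With M_i denoting the second derivative at x_i, h_i = 1, 1, and Δ_i = (y_(i+1) − y_i)/h_i = -2, -1:
  1·M_0 + 4·M_1 + 1·M_2 = 6(Δ_1 - Δ_0) = 6
Natural end conditions: M_0 = M_2 = 0.
Solving: M_0 = 0, M_1 = 3/2, M_2 = 0.

1.5000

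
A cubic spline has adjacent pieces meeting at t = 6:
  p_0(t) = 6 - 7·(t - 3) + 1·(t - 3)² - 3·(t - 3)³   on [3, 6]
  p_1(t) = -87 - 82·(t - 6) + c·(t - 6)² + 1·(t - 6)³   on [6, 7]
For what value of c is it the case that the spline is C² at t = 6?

p_0''(t) = 2 - 18·(t - 3), so p_0''(6) = -52. On the right, p_1''(6) = 2c, so c = -26.

-26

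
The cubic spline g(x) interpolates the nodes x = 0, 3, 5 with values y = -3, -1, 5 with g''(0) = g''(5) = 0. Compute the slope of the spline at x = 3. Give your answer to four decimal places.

2.0667

Put σ_i = g'' at the i-th knot. Here h = (3, 2) and Δ = (2/3, 3), so the interior equations h_(i-1)·σ_(i-1) + 2(h_(i-1)+h_i)·σ_i + h_i·σ_(i+1) = 6(Δ_i − Δ_(i-1)) read
  3·σ_0 + 10·σ_1 + 2·σ_2 = 6(Δ_1 - Δ_0) = 14
Natural end conditions: σ_0 = σ_2 = 0.
Hence σ_0 = 0, σ_1 = 7/5, σ_2 = 0.
On [3, 5], g'(x) = b_1 + 2c_1·(x - 3) + 3d_1·(x - 3)² with b_1 = Δ_1 - h_1(2σ_1 + σ_2)/6 = 31/15, c_1 = σ_1/2 = 7/10, d_1 = (σ_2 - σ_1)/(6h_1) = -7/60. So g'(3) = 31/15.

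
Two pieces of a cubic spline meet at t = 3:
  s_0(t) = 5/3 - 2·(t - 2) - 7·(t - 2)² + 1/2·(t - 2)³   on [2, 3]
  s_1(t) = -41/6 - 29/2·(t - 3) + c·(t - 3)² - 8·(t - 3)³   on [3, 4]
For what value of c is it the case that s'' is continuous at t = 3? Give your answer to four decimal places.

s_0''(t) = -14 + 3·(t - 2), so s_0''(3) = -11. On the right, s_1''(3) = 2c, so c = -11/2.

-5.5000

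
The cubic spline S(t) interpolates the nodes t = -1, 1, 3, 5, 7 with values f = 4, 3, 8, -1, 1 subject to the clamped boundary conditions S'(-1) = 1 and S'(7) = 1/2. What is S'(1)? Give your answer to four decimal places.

1.5714

Let M_i = S''(x_i). Step sizes h_i = 2, 2, 2, 2; slopes of the chords Δ_i = (y_(i+1) - y_i)/h_i = -1/2, 5/2, -9/2, 1.
  2·M_0 + 8·M_1 + 2·M_2 = 6(Δ_1 - Δ_0) = 18
  2·M_1 + 8·M_2 + 2·M_3 = 6(Δ_2 - Δ_1) = -42
  2·M_2 + 8·M_3 + 2·M_4 = 6(Δ_3 - Δ_2) = 33
Clamped end conditions give two more equations: 2h_0·M_0 + h_0·M_1 = 6(Δ_0 - S'(-1)) = -9 and h_3·M_3 + 2h_3·M_4 = 6(S'(7) - Δ_3) = -3.
Hence M_0 = -71/14, M_1 = 79/14, M_2 = -17/2, M_3 = 103/14, M_4 = -31/7.
On [1, 3], S'(t) = b_1 + 2c_1·(t - 1) + 3d_1·(t - 1)² with b_1 = Δ_1 - h_1(2M_1 + M_2)/6 = 11/7, c_1 = M_1/2 = 79/28, d_1 = (M_2 - M_1)/(6h_1) = -33/28. So S'(1) = 11/7.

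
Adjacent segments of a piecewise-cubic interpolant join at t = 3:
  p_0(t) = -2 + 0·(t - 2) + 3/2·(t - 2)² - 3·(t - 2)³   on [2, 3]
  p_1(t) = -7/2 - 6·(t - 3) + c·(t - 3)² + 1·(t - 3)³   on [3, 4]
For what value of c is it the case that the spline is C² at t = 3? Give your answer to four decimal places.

-7.5000

p_0''(t) = 3 - 18·(t - 2), so p_0''(3) = -15. On the right, p_1''(3) = 2c, so c = -15/2.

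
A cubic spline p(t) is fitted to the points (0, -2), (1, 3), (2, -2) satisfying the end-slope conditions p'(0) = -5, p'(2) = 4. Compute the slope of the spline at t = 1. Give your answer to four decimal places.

Let M_i = p''(x_i). Step sizes h_i = 1, 1; slopes of the chords Δ_i = (y_(i+1) - y_i)/h_i = 5, -5.
  1·M_0 + 4·M_1 + 1·M_2 = 6(Δ_1 - Δ_0) = -60
Clamped end conditions give two more equations: 2h_0·M_0 + h_0·M_1 = 6(Δ_0 - p'(0)) = 60 and h_1·M_1 + 2h_1·M_2 = 6(p'(2) - Δ_1) = 54.
Forward elimination and back-substitution give M_0 = 99/2, M_1 = -39, M_2 = 93/2.
On [1, 2], p'(t) = b_1 + 2c_1·(t - 1) + 3d_1·(t - 1)² with b_1 = Δ_1 - h_1(2M_1 + M_2)/6 = 1/4, c_1 = M_1/2 = -39/2, d_1 = (M_2 - M_1)/(6h_1) = 57/4. So p'(1) = 1/4.

0.2500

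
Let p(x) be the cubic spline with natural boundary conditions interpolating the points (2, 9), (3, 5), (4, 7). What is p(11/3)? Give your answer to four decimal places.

5.8889

Let σ_i = p''(x_i). Step sizes h_i = 1, 1; slopes of the chords Δ_i = (y_(i+1) - y_i)/h_i = -4, 2.
  1·σ_0 + 4·σ_1 + 1·σ_2 = 6(Δ_1 - Δ_0) = 36
Natural end conditions: σ_0 = σ_2 = 0.
Forward elimination and back-substitution give σ_0 = 0, σ_1 = 9, σ_2 = 0.
On [3, 4], p(x) = 5 - 1·(x - 3) + 9/2·(x - 3)² - 3/2·(x - 3)³.
With (x - 3) = 2/3: p(11/3) = 53/9.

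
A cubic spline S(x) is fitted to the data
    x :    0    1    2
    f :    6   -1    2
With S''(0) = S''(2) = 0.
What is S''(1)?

15

Let m_i = S''(x_i). Step sizes h_i = 1, 1; slopes of the chords Δ_i = (y_(i+1) - y_i)/h_i = -7, 3.
  1·m_0 + 4·m_1 + 1·m_2 = 6(Δ_1 - Δ_0) = 60
Natural end conditions: m_0 = m_2 = 0.
Solving the tridiagonal system: m_0 = 0, m_1 = 15, m_2 = 0.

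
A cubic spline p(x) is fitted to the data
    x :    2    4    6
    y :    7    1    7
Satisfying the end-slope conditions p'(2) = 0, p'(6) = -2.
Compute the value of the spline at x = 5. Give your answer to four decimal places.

Write σ_i for p''(x_i). With h_i = 2, 2 and divided differences Δ_i = -3, 3, the continuity of p' gives the tridiagonal system
  2·σ_0 + 8·σ_1 + 2·σ_2 = 6(Δ_1 - Δ_0) = 36
Clamped end conditions give two more equations: 2h_0·σ_0 + h_0·σ_1 = 6(Δ_0 - p'(2)) = -18 and h_1·σ_1 + 2h_1·σ_2 = 6(p'(6) - Δ_1) = -30.
Forward elimination and back-substitution give σ_0 = -19/2, σ_1 = 10, σ_2 = -25/2.
On [4, 6], p(x) = 1 + 1/2·(x - 4) + 5·(x - 4)² - 15/8·(x - 4)³.
With (x - 4) = 1: p(5) = 37/8.

4.6250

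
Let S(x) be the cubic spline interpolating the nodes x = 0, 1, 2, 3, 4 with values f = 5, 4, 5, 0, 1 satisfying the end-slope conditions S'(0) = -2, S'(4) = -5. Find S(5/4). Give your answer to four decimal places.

Let m_i = S''(x_i). Step sizes h_i = 1, 1, 1, 1; slopes of the chords Δ_i = (y_(i+1) - y_i)/h_i = -1, 1, -5, 1.
  1·m_0 + 4·m_1 + 1·m_2 = 6(Δ_1 - Δ_0) = 12
  1·m_1 + 4·m_2 + 1·m_3 = 6(Δ_2 - Δ_1) = -36
  1·m_2 + 4·m_3 + 1·m_4 = 6(Δ_3 - Δ_2) = 36
Clamped end conditions give two more equations: 2h_0·m_0 + h_0·m_1 = 6(Δ_0 - S'(0)) = 6 and h_3·m_3 + 2h_3·m_4 = 6(S'(4) - Δ_3) = -36.
Solving the tridiagonal system: m_0 = -15/28, m_1 = 99/14, m_2 = -63/4, m_3 = 279/14, m_4 = -783/28.
On [1, 2], S(x) = 4 + 71/56·(x - 1) + 99/28·(x - 1)² - 213/56·(x - 1)³.
With (x - 1) = 1/4: S(5/4) = 2293/512.

4.4785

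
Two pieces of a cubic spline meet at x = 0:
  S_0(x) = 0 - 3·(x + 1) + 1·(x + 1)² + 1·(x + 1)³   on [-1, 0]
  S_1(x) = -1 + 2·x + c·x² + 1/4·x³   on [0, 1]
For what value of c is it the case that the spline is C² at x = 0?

S_0''(x) = 2 + 6·(x + 1), so S_0''(0) = 8. On the right, S_1''(0) = 2c, so c = 4.

4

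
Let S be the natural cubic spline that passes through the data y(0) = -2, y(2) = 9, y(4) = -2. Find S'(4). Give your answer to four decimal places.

-8.2500

Write σ_i for S''(x_i). With h_i = 2, 2 and divided differences Δ_i = 11/2, -11/2, the continuity of S' gives the tridiagonal system
  2·σ_0 + 8·σ_1 + 2·σ_2 = 6(Δ_1 - Δ_0) = -66
Natural end conditions: σ_0 = σ_2 = 0.
Solving the tridiagonal system: σ_0 = 0, σ_1 = -33/4, σ_2 = 0.
On [2, 4], S'(x) = b_1 + 2c_1·(x - 2) + 3d_1·(x - 2)² with b_1 = Δ_1 - h_1(2σ_1 + σ_2)/6 = 0, c_1 = σ_1/2 = -33/8, d_1 = (σ_2 - σ_1)/(6h_1) = 11/16. So S'(4) = -33/4.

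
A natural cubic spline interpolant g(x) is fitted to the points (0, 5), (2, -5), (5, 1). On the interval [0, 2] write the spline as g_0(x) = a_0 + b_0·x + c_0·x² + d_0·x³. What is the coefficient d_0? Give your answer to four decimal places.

With m_i denoting the second derivative at x_i, h_i = 2, 3, and Δ_i = (y_(i+1) − y_i)/h_i = -5, 2:
  2·m_0 + 10·m_1 + 3·m_2 = 6(Δ_1 - Δ_0) = 42
Natural end conditions: m_0 = m_2 = 0.
Hence m_0 = 0, m_1 = 21/5, m_2 = 0.
On [0, 2], with g_0(x) = a_0 + b_0·x + c_0·x² + d_0·x³: c_0 = m_0/2 = 0, d_0 = (m_1 - m_0)/(6h_0) = 7/20, b_0 = Δ_0 - h_0(2m_0 + m_1)/6 = -32/5.

0.3500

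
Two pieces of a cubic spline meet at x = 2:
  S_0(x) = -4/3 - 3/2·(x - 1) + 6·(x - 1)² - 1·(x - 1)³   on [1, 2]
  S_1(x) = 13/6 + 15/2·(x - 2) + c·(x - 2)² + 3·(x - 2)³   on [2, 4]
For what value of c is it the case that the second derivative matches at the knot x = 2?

3

S_0''(x) = 12 - 6·(x - 1), so S_0''(2) = 6. On the right, S_1''(2) = 2c, so c = 3.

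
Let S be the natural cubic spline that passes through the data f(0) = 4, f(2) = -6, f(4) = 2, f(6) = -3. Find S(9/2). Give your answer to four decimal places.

With σ_i denoting the second derivative at x_i, h_i = 2, 2, 2, and Δ_i = (y_(i+1) − y_i)/h_i = -5, 4, -5/2:
  2·σ_0 + 8·σ_1 + 2·σ_2 = 6(Δ_1 - Δ_0) = 54
  2·σ_1 + 8·σ_2 + 2·σ_3 = 6(Δ_2 - Δ_1) = -39
Natural end conditions: σ_0 = σ_3 = 0.
Hence σ_0 = 0, σ_1 = 17/2, σ_2 = -7, σ_3 = 0.
On [4, 6], S(x) = 2 + 13/6·(x - 4) - 7/2·(x - 4)² + 7/12·(x - 4)³.
With (x - 4) = 1/2: S(9/2) = 73/32.

2.2813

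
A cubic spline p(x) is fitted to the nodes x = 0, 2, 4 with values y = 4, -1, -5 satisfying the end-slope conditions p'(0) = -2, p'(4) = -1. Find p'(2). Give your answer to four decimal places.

-2.6250

With m_i denoting the second derivative at x_i, h_i = 2, 2, and Δ_i = (y_(i+1) − y_i)/h_i = -5/2, -2:
  2·m_0 + 8·m_1 + 2·m_2 = 6(Δ_1 - Δ_0) = 3
Clamped end conditions give two more equations: 2h_0·m_0 + h_0·m_1 = 6(Δ_0 - p'(0)) = -3 and h_1·m_1 + 2h_1·m_2 = 6(p'(4) - Δ_1) = 6.
Solving: m_0 = -7/8, m_1 = 1/4, m_2 = 11/8.
On [2, 4], p'(x) = b_1 + 2c_1·(x - 2) + 3d_1·(x - 2)² with b_1 = Δ_1 - h_1(2m_1 + m_2)/6 = -21/8, c_1 = m_1/2 = 1/8, d_1 = (m_2 - m_1)/(6h_1) = 3/32. So p'(2) = -21/8.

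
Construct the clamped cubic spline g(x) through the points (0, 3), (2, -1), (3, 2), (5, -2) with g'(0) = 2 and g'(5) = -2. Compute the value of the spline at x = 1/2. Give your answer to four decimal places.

Put σ_i = g'' at the i-th knot. Here h = (2, 1, 2) and Δ = (-2, 3, -2), so the interior equations h_(i-1)·σ_(i-1) + 2(h_(i-1)+h_i)·σ_i + h_i·σ_(i+1) = 6(Δ_i − Δ_(i-1)) read
  2·σ_0 + 6·σ_1 + 1·σ_2 = 6(Δ_1 - Δ_0) = 30
  1·σ_1 + 6·σ_2 + 2·σ_3 = 6(Δ_2 - Δ_1) = -30
Clamped end conditions give two more equations: 2h_0·σ_0 + h_0·σ_1 = 6(Δ_0 - g'(0)) = -24 and h_2·σ_2 + 2h_2·σ_3 = 6(g'(5) - Δ_2) = 0.
Hence σ_0 = -11, σ_1 = 10, σ_2 = -8, σ_3 = 4.
On [0, 2], g(x) = 3 + 2·x - 11/2·x² + 7/4·x³.
With x = 1/2: g(1/2) = 91/32.

2.8438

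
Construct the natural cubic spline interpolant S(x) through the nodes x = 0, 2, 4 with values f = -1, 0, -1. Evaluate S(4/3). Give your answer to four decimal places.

With M_i denoting the second derivative at x_i, h_i = 2, 2, and Δ_i = (y_(i+1) − y_i)/h_i = 1/2, -1/2:
  2·M_0 + 8·M_1 + 2·M_2 = 6(Δ_1 - Δ_0) = -6
Natural end conditions: M_0 = M_2 = 0.
Hence M_0 = 0, M_1 = -3/4, M_2 = 0.
On [0, 2], S(x) = -1 + 3/4·x + 0·x² - 1/16·x³.
With x = 4/3: S(4/3) = -4/27.

-0.1481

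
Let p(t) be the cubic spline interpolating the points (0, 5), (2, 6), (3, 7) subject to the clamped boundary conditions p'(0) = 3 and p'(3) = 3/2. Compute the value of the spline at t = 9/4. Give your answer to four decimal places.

6.1211

With m_i denoting the second derivative at x_i, h_i = 2, 1, and Δ_i = (y_(i+1) − y_i)/h_i = 1/2, 1:
  2·m_0 + 6·m_1 + 1·m_2 = 6(Δ_1 - Δ_0) = 3
Clamped end conditions give two more equations: 2h_0·m_0 + h_0·m_1 = 6(Δ_0 - p'(0)) = -15 and h_1·m_1 + 2h_1·m_2 = 6(p'(3) - Δ_1) = 3.
Solving: m_0 = -19/4, m_1 = 2, m_2 = 1/2.
On [2, 3], p(t) = 6 + 1/4·(t - 2) + 1·(t - 2)² - 1/4·(t - 2)³.
With (t - 2) = 1/4: p(9/4) = 1567/256.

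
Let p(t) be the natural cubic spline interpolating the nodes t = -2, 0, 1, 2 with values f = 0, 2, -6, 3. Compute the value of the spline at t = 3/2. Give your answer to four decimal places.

-3.3098

Write σ_i for p''(x_i). With h_i = 2, 1, 1 and divided differences Δ_i = 1, -8, 9, the continuity of p' gives the tridiagonal system
  2·σ_0 + 6·σ_1 + 1·σ_2 = 6(Δ_1 - Δ_0) = -54
  1·σ_1 + 4·σ_2 + 1·σ_3 = 6(Δ_2 - Δ_1) = 102
Natural end conditions: σ_0 = σ_3 = 0.
Hence σ_0 = 0, σ_1 = -318/23, σ_2 = 666/23, σ_3 = 0.
On [1, 2], p(t) = -6 - 15/23·(t - 1) + 333/23·(t - 1)² - 111/23·(t - 1)³.
With (t - 1) = 1/2: p(3/2) = -609/184.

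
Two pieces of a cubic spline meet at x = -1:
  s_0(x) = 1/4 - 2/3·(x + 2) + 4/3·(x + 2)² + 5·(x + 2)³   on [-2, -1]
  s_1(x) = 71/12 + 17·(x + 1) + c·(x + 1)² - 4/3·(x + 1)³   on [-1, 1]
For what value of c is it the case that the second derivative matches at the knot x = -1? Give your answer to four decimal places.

s_0''(x) = 8/3 + 30·(x + 2), so s_0''(-1) = 98/3. On the right, s_1''(-1) = 2c, so c = 49/3.

16.3333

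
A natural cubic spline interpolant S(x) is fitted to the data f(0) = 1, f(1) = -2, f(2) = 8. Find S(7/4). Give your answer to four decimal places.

With M_i denoting the second derivative at x_i, h_i = 1, 1, and Δ_i = (y_(i+1) − y_i)/h_i = -3, 10:
  1·M_0 + 4·M_1 + 1·M_2 = 6(Δ_1 - Δ_0) = 78
Natural end conditions: M_0 = M_2 = 0.
Solving: M_0 = 0, M_1 = 39/2, M_2 = 0.
On [1, 2], S(x) = -2 + 7/2·(x - 1) + 39/4·(x - 1)² - 13/4·(x - 1)³.
With (x - 1) = 3/4: S(7/4) = 1213/256.

4.7383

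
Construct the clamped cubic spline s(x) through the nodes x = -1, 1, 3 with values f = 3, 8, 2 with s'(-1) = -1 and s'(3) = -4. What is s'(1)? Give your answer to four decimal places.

0.8750

With σ_i denoting the second derivative at x_i, h_i = 2, 2, and Δ_i = (y_(i+1) − y_i)/h_i = 5/2, -3:
  2·σ_0 + 8·σ_1 + 2·σ_2 = 6(Δ_1 - Δ_0) = -33
Clamped end conditions give two more equations: 2h_0·σ_0 + h_0·σ_1 = 6(Δ_0 - s'(-1)) = 21 and h_1·σ_1 + 2h_1·σ_2 = 6(s'(3) - Δ_1) = -6.
Solving the tridiagonal system: σ_0 = 69/8, σ_1 = -27/4, σ_2 = 15/8.
On [1, 3], s'(x) = b_1 + 2c_1·(x - 1) + 3d_1·(x - 1)² with b_1 = Δ_1 - h_1(2σ_1 + σ_2)/6 = 7/8, c_1 = σ_1/2 = -27/8, d_1 = (σ_2 - σ_1)/(6h_1) = 23/32. So s'(1) = 7/8.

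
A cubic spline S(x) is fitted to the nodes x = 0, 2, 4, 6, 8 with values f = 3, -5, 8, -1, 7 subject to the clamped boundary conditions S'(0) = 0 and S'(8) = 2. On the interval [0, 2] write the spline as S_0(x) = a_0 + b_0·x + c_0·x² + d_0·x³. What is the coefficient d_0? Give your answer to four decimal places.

2.3795

With m_i denoting the second derivative at x_i, h_i = 2, 2, 2, 2, and Δ_i = (y_(i+1) − y_i)/h_i = -4, 13/2, -9/2, 4:
  2·m_0 + 8·m_1 + 2·m_2 = 6(Δ_1 - Δ_0) = 63
  2·m_1 + 8·m_2 + 2·m_3 = 6(Δ_2 - Δ_1) = -66
  2·m_2 + 8·m_3 + 2·m_4 = 6(Δ_3 - Δ_2) = 51
Clamped end conditions give two more equations: 2h_0·m_0 + h_0·m_1 = 6(Δ_0 - S'(0)) = -24 and h_3·m_3 + 2h_3·m_4 = 6(S'(8) - Δ_3) = -12.
Solving the tridiagonal system: m_0 = -757/56, m_1 = 421/28, m_2 = -121/8, m_3 = 349/28, m_4 = -517/56.
On [0, 2], with S_0(x) = a_0 + b_0·x + c_0·x² + d_0·x³: c_0 = m_0/2 = -757/112, d_0 = (m_1 - m_0)/(6h_0) = 533/224, b_0 = Δ_0 - h_0(2m_0 + m_1)/6 = 0.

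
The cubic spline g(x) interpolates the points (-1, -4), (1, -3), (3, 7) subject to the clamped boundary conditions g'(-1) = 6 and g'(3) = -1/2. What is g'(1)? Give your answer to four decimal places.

Let M_i = g''(x_i). Step sizes h_i = 2, 2; slopes of the chords Δ_i = (y_(i+1) - y_i)/h_i = 1/2, 5.
  2·M_0 + 8·M_1 + 2·M_2 = 6(Δ_1 - Δ_0) = 27
Clamped end conditions give two more equations: 2h_0·M_0 + h_0·M_1 = 6(Δ_0 - g'(-1)) = -33 and h_1·M_1 + 2h_1·M_2 = 6(g'(3) - Δ_1) = -33.
Forward elimination and back-substitution give M_0 = -53/4, M_1 = 10, M_2 = -53/4.
On [1, 3], g'(x) = b_1 + 2c_1·(x - 1) + 3d_1·(x - 1)² with b_1 = Δ_1 - h_1(2M_1 + M_2)/6 = 11/4, c_1 = M_1/2 = 5, d_1 = (M_2 - M_1)/(6h_1) = -31/16. So g'(1) = 11/4.

2.7500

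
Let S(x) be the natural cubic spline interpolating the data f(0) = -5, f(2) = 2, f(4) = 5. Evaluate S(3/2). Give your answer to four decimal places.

With σ_i denoting the second derivative at x_i, h_i = 2, 2, and Δ_i = (y_(i+1) − y_i)/h_i = 7/2, 3/2:
  2·σ_0 + 8·σ_1 + 2·σ_2 = 6(Δ_1 - Δ_0) = -12
Natural end conditions: σ_0 = σ_2 = 0.
Forward elimination and back-substitution give σ_0 = 0, σ_1 = -3/2, σ_2 = 0.
On [0, 2], S(x) = -5 + 4·x + 0·x² - 1/8·x³.
With x = 3/2: S(3/2) = 37/64.

0.5781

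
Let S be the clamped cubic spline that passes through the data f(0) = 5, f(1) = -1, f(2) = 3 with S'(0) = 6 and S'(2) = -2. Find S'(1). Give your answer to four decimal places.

Put M_i = S'' at the i-th knot. Here h = (1, 1) and Δ = (-6, 4), so the interior equations h_(i-1)·M_(i-1) + 2(h_(i-1)+h_i)·M_i + h_i·M_(i+1) = 6(Δ_i − Δ_(i-1)) read
  1·M_0 + 4·M_1 + 1·M_2 = 6(Δ_1 - Δ_0) = 60
Clamped end conditions give two more equations: 2h_0·M_0 + h_0·M_1 = 6(Δ_0 - S'(0)) = -72 and h_1·M_1 + 2h_1·M_2 = 6(S'(2) - Δ_1) = -36.
Solving the tridiagonal system: M_0 = -55, M_1 = 38, M_2 = -37.
On [1, 2], S'(x) = b_1 + 2c_1·(x - 1) + 3d_1·(x - 1)² with b_1 = Δ_1 - h_1(2M_1 + M_2)/6 = -5/2, c_1 = M_1/2 = 19, d_1 = (M_2 - M_1)/(6h_1) = -25/2. So S'(1) = -5/2.

-2.5000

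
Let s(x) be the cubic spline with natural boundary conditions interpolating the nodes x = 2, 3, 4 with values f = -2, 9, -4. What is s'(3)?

With M_i denoting the second derivative at x_i, h_i = 1, 1, and Δ_i = (y_(i+1) − y_i)/h_i = 11, -13:
  1·M_0 + 4·M_1 + 1·M_2 = 6(Δ_1 - Δ_0) = -144
Natural end conditions: M_0 = M_2 = 0.
Forward elimination and back-substitution give M_0 = 0, M_1 = -36, M_2 = 0.
On [3, 4], s'(x) = b_1 + 2c_1·(x - 3) + 3d_1·(x - 3)² with b_1 = Δ_1 - h_1(2M_1 + M_2)/6 = -1, c_1 = M_1/2 = -18, d_1 = (M_2 - M_1)/(6h_1) = 6. So s'(3) = -1.

-1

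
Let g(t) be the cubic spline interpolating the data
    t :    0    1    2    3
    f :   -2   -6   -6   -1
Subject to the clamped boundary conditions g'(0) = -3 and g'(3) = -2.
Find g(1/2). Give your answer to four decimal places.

Put M_i = g'' at the i-th knot. Here h = (1, 1, 1) and Δ = (-4, 0, 5), so the interior equations h_(i-1)·M_(i-1) + 2(h_(i-1)+h_i)·M_i + h_i·M_(i+1) = 6(Δ_i − Δ_(i-1)) read
  1·M_0 + 4·M_1 + 1·M_2 = 6(Δ_1 - Δ_0) = 24
  1·M_1 + 4·M_2 + 1·M_3 = 6(Δ_2 - Δ_1) = 30
Clamped end conditions give two more equations: 2h_0·M_0 + h_0·M_1 = 6(Δ_0 - g'(0)) = -6 and h_2·M_2 + 2h_2·M_3 = 6(g'(3) - Δ_2) = -42.
Solving the tridiagonal system: M_0 = -74/15, M_1 = 58/15, M_2 = 202/15, M_3 = -416/15.
On [0, 1], g(t) = -2 - 3·t - 37/15·t² + 22/15·t³.
With t = 1/2: g(1/2) = -59/15.

-3.9333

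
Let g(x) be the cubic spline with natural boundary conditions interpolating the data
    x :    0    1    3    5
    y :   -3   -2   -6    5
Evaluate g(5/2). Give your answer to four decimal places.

Let M_i = g''(x_i). Step sizes h_i = 1, 2, 2; slopes of the chords Δ_i = (y_(i+1) - y_i)/h_i = 1, -2, 11/2.
  1·M_0 + 6·M_1 + 2·M_2 = 6(Δ_1 - Δ_0) = -18
  2·M_1 + 8·M_2 + 2·M_3 = 6(Δ_2 - Δ_1) = 45
Natural end conditions: M_0 = M_3 = 0.
Solving: M_0 = 0, M_1 = -117/22, M_2 = 153/22, M_3 = 0.
On [1, 3], g(x) = -2 - 17/22·(x - 1) - 117/44·(x - 1)² + 45/44·(x - 1)³.
With (x - 1) = 3/2: g(5/2) = -2003/352.

-5.6903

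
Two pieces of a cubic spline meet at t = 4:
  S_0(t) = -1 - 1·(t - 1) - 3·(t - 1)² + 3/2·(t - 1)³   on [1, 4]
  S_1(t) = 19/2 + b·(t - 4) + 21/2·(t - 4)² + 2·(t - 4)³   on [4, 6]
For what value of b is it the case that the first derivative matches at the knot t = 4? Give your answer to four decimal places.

S_0'(t) = -1 - 6·(t - 1) + 9/2·(t - 1)², so S_0'(4) = 43/2. On the right, S_1'(4) = b, so b = 43/2.

21.5000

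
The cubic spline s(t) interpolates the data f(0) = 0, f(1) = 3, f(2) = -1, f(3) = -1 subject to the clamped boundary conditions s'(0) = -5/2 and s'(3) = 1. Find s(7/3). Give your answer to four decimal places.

-1.5827

Let M_i = s''(x_i). Step sizes h_i = 1, 1, 1; slopes of the chords Δ_i = (y_(i+1) - y_i)/h_i = 3, -4, 0.
  1·M_0 + 4·M_1 + 1·M_2 = 6(Δ_1 - Δ_0) = -42
  1·M_1 + 4·M_2 + 1·M_3 = 6(Δ_2 - Δ_1) = 24
Clamped end conditions give two more equations: 2h_0·M_0 + h_0·M_1 = 6(Δ_0 - s'(0)) = 33 and h_2·M_2 + 2h_2·M_3 = 6(s'(3) - Δ_2) = 6.
Hence M_0 = 398/15, M_1 = -301/15, M_2 = 176/15, M_3 = -43/15.
On [2, 3], s(t) = -1 - 103/30·(t - 2) + 88/15·(t - 2)² - 73/30·(t - 2)³.
With (t - 2) = 1/3: s(7/3) = -641/405.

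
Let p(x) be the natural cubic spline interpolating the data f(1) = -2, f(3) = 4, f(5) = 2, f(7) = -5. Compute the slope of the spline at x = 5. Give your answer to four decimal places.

Let M_i = p''(x_i). Step sizes h_i = 2, 2, 2; slopes of the chords Δ_i = (y_(i+1) - y_i)/h_i = 3, -1, -7/2.
  2·M_0 + 8·M_1 + 2·M_2 = 6(Δ_1 - Δ_0) = -24
  2·M_1 + 8·M_2 + 2·M_3 = 6(Δ_2 - Δ_1) = -15
Natural end conditions: M_0 = M_3 = 0.
Hence M_0 = 0, M_1 = -27/10, M_2 = -6/5, M_3 = 0.
On [5, 7], p'(x) = b_2 + 2c_2·(x - 5) + 3d_2·(x - 5)² with b_2 = Δ_2 - h_2(2M_2 + M_3)/6 = -27/10, c_2 = M_2/2 = -3/5, d_2 = (M_3 - M_2)/(6h_2) = 1/10. So p'(5) = -27/10.

-2.7000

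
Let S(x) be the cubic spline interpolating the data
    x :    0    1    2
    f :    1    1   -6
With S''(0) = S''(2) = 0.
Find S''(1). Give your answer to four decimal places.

Let m_i = S''(x_i). Step sizes h_i = 1, 1; slopes of the chords Δ_i = (y_(i+1) - y_i)/h_i = 0, -7.
  1·m_0 + 4·m_1 + 1·m_2 = 6(Δ_1 - Δ_0) = -42
Natural end conditions: m_0 = m_2 = 0.
Solving the tridiagonal system: m_0 = 0, m_1 = -21/2, m_2 = 0.

-10.5000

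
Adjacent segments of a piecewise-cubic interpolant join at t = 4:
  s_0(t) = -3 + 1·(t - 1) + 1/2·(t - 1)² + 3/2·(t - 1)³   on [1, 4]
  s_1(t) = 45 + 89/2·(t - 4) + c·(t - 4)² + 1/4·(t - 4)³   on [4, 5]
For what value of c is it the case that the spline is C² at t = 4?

s_0''(t) = 1 + 9·(t - 1), so s_0''(4) = 28. On the right, s_1''(4) = 2c, so c = 14.

14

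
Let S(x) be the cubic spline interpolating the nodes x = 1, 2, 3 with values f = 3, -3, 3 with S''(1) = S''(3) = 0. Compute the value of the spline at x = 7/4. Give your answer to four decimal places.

Let σ_i = S''(x_i). Step sizes h_i = 1, 1; slopes of the chords Δ_i = (y_(i+1) - y_i)/h_i = -6, 6.
  1·σ_0 + 4·σ_1 + 1·σ_2 = 6(Δ_1 - Δ_0) = 72
Natural end conditions: σ_0 = σ_2 = 0.
Hence σ_0 = 0, σ_1 = 18, σ_2 = 0.
On [1, 2], S(x) = 3 - 9·(x - 1) + 0·(x - 1)² + 3·(x - 1)³.
With (x - 1) = 3/4: S(7/4) = -159/64.

-2.4844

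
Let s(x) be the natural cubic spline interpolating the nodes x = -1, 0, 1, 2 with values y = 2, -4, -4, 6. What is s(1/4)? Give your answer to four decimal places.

With m_i denoting the second derivative at x_i, h_i = 1, 1, 1, and Δ_i = (y_(i+1) − y_i)/h_i = -6, 0, 10:
  1·m_0 + 4·m_1 + 1·m_2 = 6(Δ_1 - Δ_0) = 36
  1·m_1 + 4·m_2 + 1·m_3 = 6(Δ_2 - Δ_1) = 60
Natural end conditions: m_0 = m_3 = 0.
Solving the tridiagonal system: m_0 = 0, m_1 = 28/5, m_2 = 68/5, m_3 = 0.
On [0, 1], s(x) = -4 - 62/15·x + 14/5·x² + 4/3·x³.
With x = 1/4: s(1/4) = -387/80.

-4.8375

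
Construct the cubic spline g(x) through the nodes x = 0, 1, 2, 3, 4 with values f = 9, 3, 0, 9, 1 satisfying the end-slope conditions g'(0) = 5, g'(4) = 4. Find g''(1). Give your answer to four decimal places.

With σ_i denoting the second derivative at x_i, h_i = 1, 1, 1, 1, and Δ_i = (y_(i+1) − y_i)/h_i = -6, -3, 9, -8:
  1·σ_0 + 4·σ_1 + 1·σ_2 = 6(Δ_1 - Δ_0) = 18
  1·σ_1 + 4·σ_2 + 1·σ_3 = 6(Δ_2 - Δ_1) = 72
  1·σ_2 + 4·σ_3 + 1·σ_4 = 6(Δ_3 - Δ_2) = -102
Clamped end conditions give two more equations: 2h_0·σ_0 + h_0·σ_1 = 6(Δ_0 - g'(0)) = -66 and h_3·σ_3 + 2h_3·σ_4 = 6(g'(4) - Δ_3) = 72.
Forward elimination and back-substitution give σ_0 = -145/4, σ_1 = 13/2, σ_2 = 113/4, σ_3 = -95/2, σ_4 = 239/4.

6.5000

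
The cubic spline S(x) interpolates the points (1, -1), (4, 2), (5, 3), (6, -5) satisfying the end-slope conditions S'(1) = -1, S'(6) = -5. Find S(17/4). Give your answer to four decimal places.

2.8691

With σ_i denoting the second derivative at x_i, h_i = 3, 1, 1, and Δ_i = (y_(i+1) − y_i)/h_i = 1, 1, -8:
  3·σ_0 + 8·σ_1 + 1·σ_2 = 6(Δ_1 - Δ_0) = 0
  1·σ_1 + 4·σ_2 + 1·σ_3 = 6(Δ_2 - Δ_1) = -54
Clamped end conditions give two more equations: 2h_0·σ_0 + h_0·σ_1 = 6(Δ_0 - S'(1)) = 12 and h_2·σ_2 + 2h_2·σ_3 = 6(S'(6) - Δ_2) = 18.
Hence σ_0 = 30/29, σ_1 = 56/29, σ_2 = -538/29, σ_3 = 530/29.
On [4, 5], S(x) = 2 + 100/29·(x - 4) + 28/29·(x - 4)² - 99/29·(x - 4)³.
With (x - 4) = 1/4: S(17/4) = 5325/1856.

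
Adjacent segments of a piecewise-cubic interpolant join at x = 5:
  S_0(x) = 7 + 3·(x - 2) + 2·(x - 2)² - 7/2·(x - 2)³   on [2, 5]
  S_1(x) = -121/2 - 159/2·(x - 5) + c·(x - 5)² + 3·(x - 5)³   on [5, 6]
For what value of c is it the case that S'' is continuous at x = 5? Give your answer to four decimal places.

S_0''(x) = 4 - 21·(x - 2), so S_0''(5) = -59. On the right, S_1''(5) = 2c, so c = -59/2.

-29.5000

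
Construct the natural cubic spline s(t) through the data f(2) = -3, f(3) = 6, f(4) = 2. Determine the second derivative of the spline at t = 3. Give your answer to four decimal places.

Let M_i = s''(x_i). Step sizes h_i = 1, 1; slopes of the chords Δ_i = (y_(i+1) - y_i)/h_i = 9, -4.
  1·M_0 + 4·M_1 + 1·M_2 = 6(Δ_1 - Δ_0) = -78
Natural end conditions: M_0 = M_2 = 0.
Forward elimination and back-substitution give M_0 = 0, M_1 = -39/2, M_2 = 0.

-19.5000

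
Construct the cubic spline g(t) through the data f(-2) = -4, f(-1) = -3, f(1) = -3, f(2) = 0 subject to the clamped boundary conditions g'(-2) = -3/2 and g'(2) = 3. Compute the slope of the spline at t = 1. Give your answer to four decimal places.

Let σ_i = g''(x_i). Step sizes h_i = 1, 2, 1; slopes of the chords Δ_i = (y_(i+1) - y_i)/h_i = 1, 0, 3.
  1·σ_0 + 6·σ_1 + 2·σ_2 = 6(Δ_1 - Δ_0) = -6
  2·σ_1 + 6·σ_2 + 1·σ_3 = 6(Δ_2 - Δ_1) = 18
Clamped end conditions give two more equations: 2h_0·σ_0 + h_0·σ_1 = 6(Δ_0 - g'(-2)) = 15 and h_2·σ_2 + 2h_2·σ_3 = 6(g'(2) - Δ_2) = 0.
Solving: σ_0 = 48/5, σ_1 = -21/5, σ_2 = 24/5, σ_3 = -12/5.
On [1, 2], g'(t) = b_2 + 2c_2·(t - 1) + 3d_2·(t - 1)² with b_2 = Δ_2 - h_2(2σ_2 + σ_3)/6 = 9/5, c_2 = σ_2/2 = 12/5, d_2 = (σ_3 - σ_2)/(6h_2) = -6/5. So g'(1) = 9/5.

1.8000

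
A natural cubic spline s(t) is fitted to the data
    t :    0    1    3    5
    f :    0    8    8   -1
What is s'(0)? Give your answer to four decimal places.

9.2500

With M_i denoting the second derivative at x_i, h_i = 1, 2, 2, and Δ_i = (y_(i+1) − y_i)/h_i = 8, 0, -9/2:
  1·M_0 + 6·M_1 + 2·M_2 = 6(Δ_1 - Δ_0) = -48
  2·M_1 + 8·M_2 + 2·M_3 = 6(Δ_2 - Δ_1) = -27
Natural end conditions: M_0 = M_3 = 0.
Forward elimination and back-substitution give M_0 = 0, M_1 = -15/2, M_2 = -3/2, M_3 = 0.
On [0, 1], s'(t) = b_0 + 2c_0·t + 3d_0·t² with b_0 = Δ_0 - h_0(2M_0 + M_1)/6 = 37/4, c_0 = M_0/2 = 0, d_0 = (M_1 - M_0)/(6h_0) = -5/4. So s'(0) = 37/4.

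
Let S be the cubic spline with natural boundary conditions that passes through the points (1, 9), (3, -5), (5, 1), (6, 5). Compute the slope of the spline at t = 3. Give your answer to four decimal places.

Write σ_i for S''(x_i). With h_i = 2, 2, 1 and divided differences Δ_i = -7, 3, 4, the continuity of S' gives the tridiagonal system
  2·σ_0 + 8·σ_1 + 2·σ_2 = 6(Δ_1 - Δ_0) = 60
  2·σ_1 + 6·σ_2 + 1·σ_3 = 6(Δ_2 - Δ_1) = 6
Natural end conditions: σ_0 = σ_3 = 0.
Forward elimination and back-substitution give σ_0 = 0, σ_1 = 87/11, σ_2 = -18/11, σ_3 = 0.
On [3, 5], S'(t) = b_1 + 2c_1·(t - 3) + 3d_1·(t - 3)² with b_1 = Δ_1 - h_1(2σ_1 + σ_2)/6 = -19/11, c_1 = σ_1/2 = 87/22, d_1 = (σ_2 - σ_1)/(6h_1) = -35/44. So S'(3) = -19/11.

-1.7273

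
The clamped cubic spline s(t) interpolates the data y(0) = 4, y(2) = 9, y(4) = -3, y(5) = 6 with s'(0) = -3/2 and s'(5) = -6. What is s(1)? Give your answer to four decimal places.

With M_i denoting the second derivative at x_i, h_i = 2, 2, 1, and Δ_i = (y_(i+1) − y_i)/h_i = 5/2, -6, 9:
  2·M_0 + 8·M_1 + 2·M_2 = 6(Δ_1 - Δ_0) = -51
  2·M_1 + 6·M_2 + 1·M_3 = 6(Δ_2 - Δ_1) = 90
Clamped end conditions give two more equations: 2h_0·M_0 + h_0·M_1 = 6(Δ_0 - s'(0)) = 24 and h_2·M_2 + 2h_2·M_3 = 6(s'(5) - Δ_2) = -90.
Solving: M_0 = 687/46, M_1 = -411/23, M_2 = 714/23, M_3 = -1392/23.
On [0, 2], s(t) = 4 - 3/2·t + 687/92·t² - 503/184·t³.
With t = 1: s(1) = 1331/184.

7.2337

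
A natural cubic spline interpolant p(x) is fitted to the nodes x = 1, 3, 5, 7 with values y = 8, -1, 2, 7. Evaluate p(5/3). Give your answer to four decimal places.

Write σ_i for p''(x_i). With h_i = 2, 2, 2 and divided differences Δ_i = -9/2, 3/2, 5/2, the continuity of p' gives the tridiagonal system
  2·σ_0 + 8·σ_1 + 2·σ_2 = 6(Δ_1 - Δ_0) = 36
  2·σ_1 + 8·σ_2 + 2·σ_3 = 6(Δ_2 - Δ_1) = 6
Natural end conditions: σ_0 = σ_3 = 0.
Solving: σ_0 = 0, σ_1 = 23/5, σ_2 = -2/5, σ_3 = 0.
On [1, 3], p(x) = 8 - 181/30·(x - 1) + 0·(x - 1)² + 23/60·(x - 1)³.
With (x - 1) = 2/3: p(5/3) = 1657/405.

4.0914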